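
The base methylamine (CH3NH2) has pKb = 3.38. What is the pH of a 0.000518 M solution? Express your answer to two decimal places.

pH = 10.48

CH3NH2 + H2O ⇌ CH3NH3+ + OH-
Kb = 10^(−3.38) = 4.17 × 10^-4
From the ICE table, Kb = x²/(0.000518 − x) = 4.17 × 10^-4.
x is not negligible relative to C₀; solve x² + 0.000417·x − 2.16e-07 = 0.
x = [−0.000417 + √(0.000417² + 8.64e-07)]/2 = 3.01 × 10^-4 M
pOH = −log(3.01 × 10^-4) = 3.52; pH = 14.00 − 3.52 = 10.48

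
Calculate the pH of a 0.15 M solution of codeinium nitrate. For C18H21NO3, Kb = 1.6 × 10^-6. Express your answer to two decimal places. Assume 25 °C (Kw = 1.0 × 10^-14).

C18H22NO3+ is the conjugate acid of the weak base C18H21NO3.
Ka = Kw/Kb = 1.0×10^-14 / 1.6 × 10^-6 = 6.25 × 10^-9
From the ICE table, Ka = x²/(0.15 − x) = 6.25 × 10^-9.
Since Ka ≪ C₀, x ≈ √(Ka·C₀) = 3.06 × 10^-5 M.
Check: 0.02% ionized — well under 5%, approximation valid.
pH = −log(3.06 × 10^-5) = 4.51

pH = 4.51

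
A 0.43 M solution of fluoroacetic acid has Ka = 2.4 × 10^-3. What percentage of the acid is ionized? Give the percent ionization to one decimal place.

7.2%

FCH2COOH ⇌ FCH2COO- + H+; let x = [H+] at equilibrium.
Ka = x²/(C₀ − x); solving the quadratic gives x = 3.09 × 10^-2 M.
% ionization = x/C₀ × 100% = 3.09 × 10^-2/0.43 × 100% = 7.2%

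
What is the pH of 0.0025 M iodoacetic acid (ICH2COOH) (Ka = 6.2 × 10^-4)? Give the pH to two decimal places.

ICH2COOH ⇌ ICH2COO- + H+
Let x = [H+] at equilibrium. Ka = x²/(0.0025 − x).
The 5% rule fails; solving x² + Ka·x − Ka·C₀ = 0 exactly:
x = [−0.00062 + √(0.00062² + 6.2e-06)]/2 = 9.73 × 10^-4 M
pH = −log(9.73 × 10^-4) = 3.01

pH = 3.01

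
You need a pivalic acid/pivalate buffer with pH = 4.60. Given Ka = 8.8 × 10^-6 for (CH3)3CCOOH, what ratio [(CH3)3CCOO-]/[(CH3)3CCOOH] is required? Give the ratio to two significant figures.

pKa = -log(8.8 × 10^-6) = 5.056
pH = pKa + log(r) ⇒ log(r) = 4.60 − 5.056 = -0.456
r = [(CH3)3CCOO-]/[(CH3)3CCOOH] = 10^(-0.456) = 0.35

ratio = 0.35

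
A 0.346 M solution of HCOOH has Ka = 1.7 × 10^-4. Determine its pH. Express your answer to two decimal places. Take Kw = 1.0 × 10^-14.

pH = 2.12

HCOOH ⇌ HCOO- + H+
Let x = [H+] at equilibrium. Ka = x²/(0.346 − x).
Since Ka ≪ C₀, x ≈ √(Ka·C₀) = 7.67 × 10^-3 M.
(x/C₀ = 2.2% < 5%, so the approximation holds.)
pH = −log[H+] = −log(7.67 × 10^-3) = 2.12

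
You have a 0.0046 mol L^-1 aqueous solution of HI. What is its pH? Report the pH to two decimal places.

HI is a strong acid and dissociates completely, so [H+] = 0.0046 M.
pH = -log(0.0046) = 2.34

pH = 2.34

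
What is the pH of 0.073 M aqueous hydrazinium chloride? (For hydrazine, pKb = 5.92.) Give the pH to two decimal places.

pH = 4.61

N2H5+ is the conjugate acid of the weak base N2H4.
Kb = 10^(−5.92) = 1.20 × 10^-6
Ka = Kw/Kb = 1.0×10^-14 / 1.20 × 10^-6 = 8.33 × 10^-9
From the ICE table, Ka = [H+]²/(0.073 − [H+]) = 8.33 × 10^-9.
Neglecting [H+] in the denominator: [H+] = √(8.33 × 10^-9 × 0.073) = 2.47 × 10^-5 M
Check: 0.034% ionized — well under 5%, approximation valid.
pH = −log[H+] = −log(2.47 × 10^-5) = 4.61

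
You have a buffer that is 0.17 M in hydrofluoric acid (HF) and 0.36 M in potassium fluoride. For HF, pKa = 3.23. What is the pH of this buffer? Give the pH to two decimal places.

pH = 3.56

Using pH = pKa + log([base]/[acid]) with [base]/[acid] = 0.36/0.17:
pH = 3.23 + (+0.326) = 3.56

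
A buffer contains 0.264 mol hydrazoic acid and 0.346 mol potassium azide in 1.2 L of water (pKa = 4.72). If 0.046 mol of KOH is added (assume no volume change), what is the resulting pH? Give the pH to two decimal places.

OH- converts HN3 to N3-: HN3 → 0.218 mol, N3- → 0.392 mol.
pH = pKa + log([A⁻]/[HA]) = 4.72 + log(0.392/0.218) = 4.72 +0.255

pH = 4.97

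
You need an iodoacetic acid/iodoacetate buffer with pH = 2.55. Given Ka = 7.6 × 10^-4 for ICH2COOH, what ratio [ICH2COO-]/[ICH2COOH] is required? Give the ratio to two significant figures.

pKa = -log(7.6 × 10^-4) = 3.119
pH = pKa + log(r) ⇒ log(r) = 2.55 − 3.119 = -0.569
r = [ICH2COO-]/[ICH2COOH] = 10^(-0.569) = 0.27

ratio = 0.27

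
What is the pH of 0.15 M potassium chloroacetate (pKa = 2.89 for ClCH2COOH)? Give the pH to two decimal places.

pH = 8.03

ClCH2COO- is the conjugate base of the weak acid ClCH2COOH.
Ka = 10^(−2.89) = 1.29 × 10^-3
Kb = Kw/Ka = 1.0×10^-14 / 1.29 × 10^-3 = 7.75 × 10^-12
Kb = [OH-]²/(0.15 − [OH-]) = 7.75 × 10^-12
Assume [OH-] ≪ 0.15: [OH-] ≈ √(7.75 × 10^-12 × 0.15) = 1.08 × 10^-6 M
Check: 0.00072% ionized — well under 5%, approximation valid.
pOH = −log(1.08 × 10^-6) = 5.97; pH = 14.00 − 5.97 = 8.03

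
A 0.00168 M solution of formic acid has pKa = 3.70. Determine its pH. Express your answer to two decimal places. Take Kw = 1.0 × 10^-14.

HCOOH ⇌ HCOO- + H+
Ka = 10^(−3.70) = 2.00 × 10^-4
From the ICE table, Ka = [H+]²/(0.00168 − [H+]) = 2.00 × 10^-4.
The 5% rule fails; solving [H+]² + Ka·[H+] − Ka·C₀ = 0 exactly:
[H+] = [−0.0002 + √(0.0002² + 1.34e-06)]/2 = 4.88 × 10^-4 M
pH = −log(4.88 × 10^-4) = 3.31

pH = 3.31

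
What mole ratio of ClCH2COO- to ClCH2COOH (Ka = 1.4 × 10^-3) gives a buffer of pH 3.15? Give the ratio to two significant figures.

pKa = -log(1.4 × 10^-3) = 2.854
pH = pKa + log(r) ⇒ log(r) = 3.15 − 2.854 = +0.296
r = [ClCH2COO-]/[ClCH2COOH] = 10^(+0.296) = 1.98

ratio = 2.0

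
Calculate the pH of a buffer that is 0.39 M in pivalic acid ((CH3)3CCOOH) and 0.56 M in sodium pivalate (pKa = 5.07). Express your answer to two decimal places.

pH = 5.23

pH = pKa + log([A⁻]/[HA]) = 5.07 + log(0.56/0.39)
pH = 5.07 + (+0.157) = 5.23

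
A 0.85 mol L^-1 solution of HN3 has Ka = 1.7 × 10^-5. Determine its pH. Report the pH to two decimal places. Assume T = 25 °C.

pH = 2.42

HN3 ⇌ N3- + H+
From the ICE table, Ka = x²/(0.85 − x) = 1.7 × 10^-5.
Assume x ≪ 0.85: x ≈ √(1.7 × 10^-5 × 0.85) = 3.80 × 10^-3 M
pH = −log[H+] = −log(3.80 × 10^-3) = 2.42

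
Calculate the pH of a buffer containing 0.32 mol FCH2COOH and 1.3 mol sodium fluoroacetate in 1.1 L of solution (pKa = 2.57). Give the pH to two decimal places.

pH = pKa + log([A⁻]/[HA]) = 2.57 + log(1.3/0.32)
pH = 2.57 + (+0.609) = 3.18

pH = 3.18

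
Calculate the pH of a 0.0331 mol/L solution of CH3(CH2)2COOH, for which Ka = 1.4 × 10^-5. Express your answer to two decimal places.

CH3(CH2)2COOH ⇌ CH3(CH2)2COO- + H+
Ka = x²/(0.0331 − x) = 1.4 × 10^-5
Neglecting x in the denominator: x = √(1.4 × 10^-5 × 0.0331) = 6.81 × 10^-4 M
pH = −log[H+] = −log(6.81 × 10^-4) = 3.17

pH = 3.17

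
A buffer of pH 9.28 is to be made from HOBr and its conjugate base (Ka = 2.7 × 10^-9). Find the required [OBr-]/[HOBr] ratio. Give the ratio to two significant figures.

pKa = -log(2.7 × 10^-9) = 8.569
pH = pKa + log(r) ⇒ log(r) = 9.28 − 8.569 = +0.711
r = [OBr-]/[HOBr] = 10^(+0.711) = 5.14

ratio = 5.1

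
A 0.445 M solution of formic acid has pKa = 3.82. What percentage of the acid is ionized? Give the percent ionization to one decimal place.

1.8%

HCOOH ⇌ HCOO- + H+; let x = [H+] at equilibrium.
Ka = 10^(−3.82) = 1.51 × 10^-4
x ≈ √(Ka·C₀) = √(1.51 × 10^-4 × 0.445) = 8.20 × 10^-3 M
% ionization = x/C₀ × 100% = 8.20 × 10^-3/0.445 × 100% = 1.8%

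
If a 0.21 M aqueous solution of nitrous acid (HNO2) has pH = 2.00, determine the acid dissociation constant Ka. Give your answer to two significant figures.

[H+] = 10^(-2.00) = 1.00 × 10^-2 M
At equilibrium [HA] = 0.21 − 1.00 × 10^-2 = 2.00 × 10^-1 M
Ka = [H+][A-]/[HA] = (1.00 × 10^-2)² / 2.00 × 10^-1 = 5.0 × 10^-4

Ka = 5.0 × 10^-4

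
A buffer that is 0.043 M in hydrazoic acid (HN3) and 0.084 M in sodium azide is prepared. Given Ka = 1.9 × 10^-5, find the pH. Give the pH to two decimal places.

pH = 5.01

pKa = −log(1.9 × 10^-5) = 4.721
Using pH = pKa + log([base]/[acid]) with [base]/[acid] = 0.084/0.043:
pH = 4.721 + (+0.291) = 5.01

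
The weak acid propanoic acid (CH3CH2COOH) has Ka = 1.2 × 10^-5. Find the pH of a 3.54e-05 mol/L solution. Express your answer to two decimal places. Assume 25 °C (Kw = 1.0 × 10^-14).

pH = 4.81

CH3CH2COOH ⇌ CH3CH2COO- + H+
Let x = [H+] at equilibrium. Ka = x²/(3.54e-05 − x).
The 5% rule fails; solving x² + Ka·x − Ka·C₀ = 0 exactly:
x = (−Ka + √(Ka² + 4·Ka·C₀))/2 = 1.55 × 10^-5 M
pH = −log(1.55 × 10^-5) = 4.81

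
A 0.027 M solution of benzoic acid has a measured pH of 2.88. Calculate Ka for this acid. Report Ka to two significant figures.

Ka = 6.8 × 10^-5

[H+] = 10^(-2.88) = 1.32 × 10^-3 M
At equilibrium [HA] = 0.027 − 1.32 × 10^-3 = 2.57 × 10^-2 M
Ka = [H+][A-]/[HA] = (1.32 × 10^-3)² / 2.57 × 10^-2 = 6.8 × 10^-5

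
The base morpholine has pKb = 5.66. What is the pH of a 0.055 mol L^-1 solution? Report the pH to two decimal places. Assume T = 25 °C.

C4H8ONH + H2O ⇌ C4H8ONH2+ + OH-
Kb = 10^(−5.66) = 2.19 × 10^-6
Kb = [OH-]²/(0.055 − [OH-]) = 2.19 × 10^-6
Assume [OH-] ≪ 0.055: [OH-] ≈ √(2.19 × 10^-6 × 0.055) = 3.47 × 10^-4 M
([OH-]/C₀ = 0.63% < 5%, so the approximation holds.)
pOH = −log(3.47 × 10^-4) = 3.46; pH = 14.00 − 3.46 = 10.54

pH = 10.54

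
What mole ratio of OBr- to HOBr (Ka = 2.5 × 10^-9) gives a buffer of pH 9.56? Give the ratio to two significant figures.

ratio = 9.1

pKa = -log(2.5 × 10^-9) = 8.602
pH = pKa + log(r) ⇒ log(r) = 9.56 − 8.602 = +0.958
r = [OBr-]/[HOBr] = 10^(+0.958) = 9.08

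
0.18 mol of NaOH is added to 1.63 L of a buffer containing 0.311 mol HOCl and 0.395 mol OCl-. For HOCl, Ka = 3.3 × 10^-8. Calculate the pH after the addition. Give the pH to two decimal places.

pH = 8.12

After neutralization: n(HOCl) = 0.131 mol, n(OCl-) = 0.575 mol.
pKa = −log(3.3 × 10^-8) = 7.481
Henderson–Hasselbalch with mole ratio 0.575/0.131: pH = 7.481 + (+0.642)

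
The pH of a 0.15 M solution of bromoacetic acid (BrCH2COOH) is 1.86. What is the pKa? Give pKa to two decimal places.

pKa = 2.85

[H+] = 10^(-1.86) = 1.38 × 10^-2 M
At equilibrium [HA] = 0.15 − 1.38 × 10^-2 = 1.36 × 10^-1 M
Ka = [H+][A-]/[HA] = (1.38 × 10^-2)² / 1.36 × 10^-1 = 1.40 × 10^-3
pKa = -log(1.40 × 10^-3) = 2.85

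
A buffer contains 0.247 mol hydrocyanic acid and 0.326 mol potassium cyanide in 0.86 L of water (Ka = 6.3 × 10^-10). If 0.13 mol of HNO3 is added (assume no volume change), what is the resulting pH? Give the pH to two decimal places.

pH = 8.92

Added H+ converts CN- to HCN: HCN → 0.377 mol, CN- → 0.196 mol.
pKa = −log(6.3 × 10^-10) = 9.201
pH = pKa + log([A⁻]/[HA]) = 9.201 + log(0.196/0.377) = 9.201 -0.284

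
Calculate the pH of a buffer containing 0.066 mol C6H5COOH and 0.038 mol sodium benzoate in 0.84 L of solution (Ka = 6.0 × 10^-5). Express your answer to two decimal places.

pH = 3.98

pKa = −log(6.0 × 10^-5) = 4.222
Using pH = pKa + log([base]/[acid]) with [base]/[acid] = 0.038/0.066:
pH = 4.222 + (-0.240) = 3.98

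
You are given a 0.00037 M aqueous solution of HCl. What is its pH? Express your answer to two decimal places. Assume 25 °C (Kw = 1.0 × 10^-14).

pH = 3.43

HCl is a strong acid and dissociates completely, so [H+] = 0.00037 M.
pH = -log(0.00037) = 3.43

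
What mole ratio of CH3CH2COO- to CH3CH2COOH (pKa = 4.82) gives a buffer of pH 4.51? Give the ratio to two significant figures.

ratio = 0.49

pH = pKa + log(r) ⇒ log(r) = 4.51 − 4.82 = -0.31
r = [CH3CH2COO-]/[CH3CH2COOH] = 10^(-0.31) = 0.49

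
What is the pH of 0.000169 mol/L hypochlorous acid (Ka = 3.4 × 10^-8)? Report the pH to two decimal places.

HOCl ⇌ OCl- + H+
Ka = x²/(0.000169 − x) = 3.4 × 10^-8
Neglecting x in the denominator: x = √(3.4 × 10^-8 × 0.000169) = 2.40 × 10^-6 M
(x/C₀ = 1.4% < 5%, so the approximation holds.)
pH = −log(2.40 × 10^-6) = 5.62

pH = 5.62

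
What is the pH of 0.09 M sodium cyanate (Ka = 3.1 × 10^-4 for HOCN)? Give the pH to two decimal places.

pH = 8.23

OCN- is the conjugate base of the weak acid HOCN.
Kb = Kw/Ka = 1.0×10^-14 / 3.1 × 10^-4 = 3.23 × 10^-11
Kb = [OH-]²/(0.09 − [OH-]) = 3.23 × 10^-11
Since Kb ≪ C₀, [OH-] ≈ √(Kb·C₀) = 1.70 × 10^-6 M.
([OH-]/C₀ = 0.0019% < 5%, so the approximation holds.)
pOH = −log(1.70 × 10^-6) = 5.77; pH = 14.00 − 5.77 = 8.23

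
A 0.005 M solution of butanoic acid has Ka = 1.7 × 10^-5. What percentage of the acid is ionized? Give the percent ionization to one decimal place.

CH3(CH2)2COOH ⇌ CH3(CH2)2COO- + H+; let x = [H+] at equilibrium.
Solve x² + 1.7e-05x − 8.5e-08 = 0 → x = 2.83 × 10^-4 M
Fraction ionized = 2.83 × 10^-4 / 0.005 = 0.0566 → 5.7%

5.7%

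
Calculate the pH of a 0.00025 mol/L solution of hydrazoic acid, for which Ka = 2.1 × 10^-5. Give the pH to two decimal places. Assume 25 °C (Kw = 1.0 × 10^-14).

pH = 4.20

HN3 ⇌ N3- + H+
From the ICE table, Ka = [H+]²/(0.00025 − [H+]) = 2.1 × 10^-5.
The 5% rule fails; solving [H+]² + Ka·[H+] − Ka·C₀ = 0 exactly:
[H+] = (−Ka + √(Ka² + 4·Ka·C₀))/2 = 6.27 × 10^-5 M
pH = −log(6.27 × 10^-5) = 4.20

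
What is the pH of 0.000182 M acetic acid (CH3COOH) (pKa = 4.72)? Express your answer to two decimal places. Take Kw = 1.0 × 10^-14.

CH3COOH ⇌ CH3COO- + H+
Ka = 10^(−4.72) = 1.91 × 10^-5
From the ICE table, Ka = x²/(0.000182 − x) = 1.91 × 10^-5.
The 5% rule fails; solving x² + Ka·x − Ka·C₀ = 0 exactly:
x = (−Ka + √(Ka² + 4·Ka·C₀))/2 = 5.02 × 10^-5 M
pH = −log[H+] = −log(5.02 × 10^-5) = 4.30

pH = 4.30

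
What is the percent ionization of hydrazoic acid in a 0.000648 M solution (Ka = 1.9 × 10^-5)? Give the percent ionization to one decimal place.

HN3 ⇌ N3- + H+; let x = [H+] at equilibrium.
Solve x² + 1.9e-05x − 1.23e-08 = 0 → x = 1.02 × 10^-4 M
% ionization = x/C₀ × 100% = 1.02 × 10^-4/0.000648 × 100% = 15.7%

15.7%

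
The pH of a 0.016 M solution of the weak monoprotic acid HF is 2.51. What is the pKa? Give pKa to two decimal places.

pKa = 3.13

[H+] = 10^(-2.51) = 3.09 × 10^-3 M
At equilibrium [HA] = 0.016 − 3.09 × 10^-3 = 1.29 × 10^-2 M
Ka = [H+][A-]/[HA] = (3.09 × 10^-3)² / 1.29 × 10^-2 = 7.40 × 10^-4
pKa = -log(7.40 × 10^-4) = 3.13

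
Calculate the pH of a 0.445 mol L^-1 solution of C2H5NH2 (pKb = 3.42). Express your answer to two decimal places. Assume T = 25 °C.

C2H5NH2 + H2O ⇌ C2H5NH3+ + OH-
Kb = 10^(−3.42) = 3.80 × 10^-4
Kb = x²/(0.445 − x) = 3.80 × 10^-4
Since Kb ≪ C₀, x ≈ √(Kb·C₀) = 1.30 × 10^-2 M.
pOH = −log(1.30 × 10^-2) = 1.89; pH = 14.00 − 1.89 = 12.11

pH = 12.11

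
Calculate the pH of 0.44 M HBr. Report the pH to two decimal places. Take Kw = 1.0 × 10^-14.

HBr is a strong acid and dissociates completely, so [H+] = 0.44 M.
pH = -log(0.44) = 0.36

pH = 0.36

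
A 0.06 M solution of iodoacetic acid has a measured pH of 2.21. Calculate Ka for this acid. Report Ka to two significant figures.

[H+] = 10^(-2.21) = 6.17 × 10^-3 M
At equilibrium [HA] = 0.06 − 6.17 × 10^-3 = 5.38 × 10^-2 M
Ka = [H+][A-]/[HA] = (6.17 × 10^-3)² / 5.38 × 10^-2 = 7.1 × 10^-4

Ka = 7.1 × 10^-4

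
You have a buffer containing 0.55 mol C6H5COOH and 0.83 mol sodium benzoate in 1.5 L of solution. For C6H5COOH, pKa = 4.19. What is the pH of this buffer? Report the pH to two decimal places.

Using pH = pKa + log([base]/[acid]) with [base]/[acid] = 0.83/0.55:
pH = 4.19 + (+0.179) = 4.37

pH = 4.37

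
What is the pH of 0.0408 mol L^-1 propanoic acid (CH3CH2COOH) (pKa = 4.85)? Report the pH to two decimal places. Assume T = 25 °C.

pH = 3.12

CH3CH2COOH ⇌ CH3CH2COO- + H+
Ka = 10^(−4.85) = 1.41 × 10^-5
From the ICE table, Ka = [H+]²/(0.0408 − [H+]) = 1.41 × 10^-5.
Assume [H+] ≪ 0.0408: [H+] ≈ √(1.41 × 10^-5 × 0.0408) = 7.58 × 10^-4 M
([H+]/C₀ = 1.9% < 5%, so the approximation holds.)
pH = −log(7.58 × 10^-4) = 3.12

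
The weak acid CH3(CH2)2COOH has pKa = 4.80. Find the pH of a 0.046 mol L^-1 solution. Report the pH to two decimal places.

pH = 3.07

CH3(CH2)2COOH ⇌ CH3(CH2)2COO- + H+
Ka = 10^(−4.80) = 1.58 × 10^-5
From the ICE table, Ka = [H+]²/(0.046 − [H+]) = 1.58 × 10^-5.
Since Ka ≪ C₀, [H+] ≈ √(Ka·C₀) = 8.53 × 10^-4 M.
pH = −log(8.53 × 10^-4) = 3.07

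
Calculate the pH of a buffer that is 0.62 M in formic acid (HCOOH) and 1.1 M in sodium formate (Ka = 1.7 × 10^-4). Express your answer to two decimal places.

pH = 4.02

pKa = −log(1.7 × 10^-4) = 3.770
pH = pKa + log([A⁻]/[HA]) = 3.770 + log(1.1/0.62)
pH = 3.770 + (+0.249) = 4.02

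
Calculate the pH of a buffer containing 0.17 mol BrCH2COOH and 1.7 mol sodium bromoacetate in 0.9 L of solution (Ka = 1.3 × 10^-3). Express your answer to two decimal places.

pKa = −log(1.3 × 10^-3) = 2.886
Using pH = pKa + log([base]/[acid]) with [base]/[acid] = 1.7/0.17:
pH = 2.886 + (+1.000) = 3.89

pH = 3.89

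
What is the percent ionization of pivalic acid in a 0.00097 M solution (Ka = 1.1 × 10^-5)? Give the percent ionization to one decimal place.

10.1%

(CH3)3CCOOH ⇌ (CH3)3CCOO- + H+; let x = [H+] at equilibrium.
Solve x² + 1.1e-05x − 1.07e-08 = 0 → x = 9.79 × 10^-5 M
% ionization = x/C₀ × 100% = 9.79 × 10^-5/0.00097 × 100% = 10.1%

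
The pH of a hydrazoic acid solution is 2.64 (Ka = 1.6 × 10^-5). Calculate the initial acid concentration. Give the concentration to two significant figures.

[H+] = 10^(-2.64) = 2.29 × 10^-3 M = x
Ka = x²/(C₀ − x) ⇒ C₀ = x + x²/Ka
C₀ = 2.29 × 10^-3 + (2.29 × 10^-3)²/(1.6 × 10^-5) = 3.30 × 10^-1 M

C₀ = 3.3 × 10^-1 M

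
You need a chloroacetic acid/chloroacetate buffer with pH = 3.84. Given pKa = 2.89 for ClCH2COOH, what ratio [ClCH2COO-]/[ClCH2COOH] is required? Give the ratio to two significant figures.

ratio = 8.9

pH = pKa + log(r) ⇒ log(r) = 3.84 − 2.89 = +0.95
r = [ClCH2COO-]/[ClCH2COOH] = 10^(+0.95) = 8.91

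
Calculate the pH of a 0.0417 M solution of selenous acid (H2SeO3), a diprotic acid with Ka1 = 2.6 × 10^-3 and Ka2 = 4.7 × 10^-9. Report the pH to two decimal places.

Ka1 ≫ Ka2, so treat the first dissociation as the only significant source of H+.
Ka1 = x²/(0.0417 − x) = 2.6 × 10^-3
Solving the quadratic: x = (−Ka1 + √(Ka1² + 4·Ka1·C₀))/2 = 9.19 × 10^-3 M
pH = −log(9.19 × 10^-3) = 2.04

pH = 2.04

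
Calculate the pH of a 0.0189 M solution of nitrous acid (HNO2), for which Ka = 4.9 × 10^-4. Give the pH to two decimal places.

HNO2 ⇌ NO2- + H+
Let x = [H+] at equilibrium. Ka = x²/(0.0189 − x).
x is not negligible relative to C₀; solve x² + 0.00049·x − 9.26e-06 = 0.
x = (−Ka + √(Ka² + 4·Ka·C₀))/2 = 2.81 × 10^-3 M
pH = −log[H+] = −log(2.81 × 10^-3) = 2.55

pH = 2.55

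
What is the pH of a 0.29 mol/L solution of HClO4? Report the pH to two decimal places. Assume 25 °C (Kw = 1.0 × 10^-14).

pH = 0.54

HClO4 is a strong acid and dissociates completely, so [H+] = 0.29 M.
pH = -log(0.29) = 0.54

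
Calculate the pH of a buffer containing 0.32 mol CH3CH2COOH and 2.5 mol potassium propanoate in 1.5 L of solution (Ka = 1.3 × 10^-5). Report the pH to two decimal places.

pKa = −log(1.3 × 10^-5) = 4.886
Using pH = pKa + log([base]/[acid]) with [base]/[acid] = 2.5/0.32:
pH = 4.886 + (+0.893) = 5.78

pH = 5.78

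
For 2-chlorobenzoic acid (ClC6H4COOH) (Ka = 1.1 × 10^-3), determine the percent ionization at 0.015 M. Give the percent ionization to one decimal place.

23.7%

ClC6H4COOH ⇌ ClC6H4COO- + H+; let x = [H+] at equilibrium.
Ka = x²/(C₀ − x); solving the quadratic gives x = 3.55 × 10^-3 M.
% ionization = x/C₀ × 100% = 3.55 × 10^-3/0.015 × 100% = 23.7%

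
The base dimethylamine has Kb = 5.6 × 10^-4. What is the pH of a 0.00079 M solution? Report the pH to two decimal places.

pH = 10.65

(CH3)2NH + H2O ⇌ (CH3)2NH2+ + OH-
From the ICE table, Kb = [OH-]²/(0.00079 − [OH-]) = 5.6 × 10^-4.
Here C₀/Kb ≈ 1.41, so the small-[OH-] approximation fails. Use the quadratic:
[OH-] = [−0.00056 + √(0.00056² + 1.77e-06)]/2 = 4.42 × 10^-4 M
pOH = 3.35, so pH = 14.00 − pOH = 10.65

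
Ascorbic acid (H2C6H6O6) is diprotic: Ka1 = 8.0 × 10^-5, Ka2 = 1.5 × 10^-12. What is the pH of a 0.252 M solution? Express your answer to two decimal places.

pH = 2.35

Ka1 ≫ Ka2, so treat the first dissociation as the only significant source of H+.
Ka1 = x²/(0.252 − x) = 8.0 × 10^-5
x ≈ √(8.0 × 10^-5 × 0.252) = 4.49 × 10^-3 M
pH = −log(4.49 × 10^-3) = 2.35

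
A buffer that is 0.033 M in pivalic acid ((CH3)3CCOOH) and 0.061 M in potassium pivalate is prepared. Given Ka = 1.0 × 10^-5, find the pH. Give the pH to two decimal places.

pH = 5.27

pKa = −log(1.0 × 10^-5) = 5.000
pH = pKa + log([A⁻]/[HA]) = 5.000 + log(0.061/0.033)
pH = 5.000 + (+0.267) = 5.27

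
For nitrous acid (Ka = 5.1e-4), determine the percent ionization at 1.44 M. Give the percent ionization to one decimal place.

HNO2 ⇌ NO2- + H+; let x = [H+] at equilibrium.
x ≈ √(Ka·C₀) = √(5.1 × 10^-4 × 1.44) = 2.71 × 10^-2 M
% ionization = x/C₀ × 100% = 2.71 × 10^-2/1.44 × 100% = 1.9%

1.9%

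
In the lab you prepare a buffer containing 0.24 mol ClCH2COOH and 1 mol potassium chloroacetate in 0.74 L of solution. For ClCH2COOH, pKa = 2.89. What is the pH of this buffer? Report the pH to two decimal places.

pH = pKa + log([A⁻]/[HA]) = 2.89 + log(1/0.24)
pH = 2.89 + (+0.620) = 3.51

pH = 3.51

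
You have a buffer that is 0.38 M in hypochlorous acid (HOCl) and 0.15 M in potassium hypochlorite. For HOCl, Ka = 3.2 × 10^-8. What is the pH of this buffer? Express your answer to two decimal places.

pKa = −log(3.2 × 10^-8) = 7.495
Using pH = pKa + log([base]/[acid]) with [base]/[acid] = 0.15/0.38:
pH = 7.495 + (-0.404) = 7.09

pH = 7.09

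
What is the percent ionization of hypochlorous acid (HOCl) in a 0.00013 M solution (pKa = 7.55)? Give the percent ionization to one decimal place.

HOCl ⇌ OCl- + H+; let x = [H+] at equilibrium.
Ka = 10^(−7.55) = 2.82 × 10^-8
x ≈ √(Ka·C₀) = √(2.82 × 10^-8 × 0.00013) = 1.91 × 10^-6 M
Fraction ionized = 1.91 × 10^-6 / 0.00013 = 0.0147 → 1.5%

1.5%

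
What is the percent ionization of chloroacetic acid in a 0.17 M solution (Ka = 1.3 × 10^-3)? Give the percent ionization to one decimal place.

8.4%

ClCH2COOH ⇌ ClCH2COO- + H+; let x = [H+] at equilibrium.
Ka = x²/(C₀ − x); solving the quadratic gives x = 1.42 × 10^-2 M.
Fraction ionized = 1.42 × 10^-2 / 0.17 = 0.0835 → 8.4%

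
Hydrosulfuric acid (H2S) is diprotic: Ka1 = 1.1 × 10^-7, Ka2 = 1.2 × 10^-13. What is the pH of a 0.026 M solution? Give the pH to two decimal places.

pH = 4.27

Ka1 ≫ Ka2, so treat the first dissociation as the only significant source of H+.
Ka1 = x²/(0.026 − x) = 1.1 × 10^-7
x ≈ √(1.1 × 10^-7 × 0.026) = 5.35 × 10^-5 M
pH = −log(5.35 × 10^-5) = 4.27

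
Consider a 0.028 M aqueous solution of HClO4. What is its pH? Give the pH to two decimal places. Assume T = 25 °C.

pH = 1.55

HClO4 is a strong acid and dissociates completely, so [H+] = 0.028 M.
pH = -log(0.028) = 1.55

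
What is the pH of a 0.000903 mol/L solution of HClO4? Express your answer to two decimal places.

pH = 3.04

HClO4 is a strong acid and dissociates completely, so [H+] = 0.000903 M.
pH = -log(0.000903) = 3.04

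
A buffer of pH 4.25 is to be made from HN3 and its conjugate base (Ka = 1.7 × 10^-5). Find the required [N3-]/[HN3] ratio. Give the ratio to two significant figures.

ratio = 0.30

pKa = -log(1.7 × 10^-5) = 4.770
pH = pKa + log(r) ⇒ log(r) = 4.25 − 4.770 = -0.520
r = [N3-]/[HN3] = 10^(-0.520) = 0.302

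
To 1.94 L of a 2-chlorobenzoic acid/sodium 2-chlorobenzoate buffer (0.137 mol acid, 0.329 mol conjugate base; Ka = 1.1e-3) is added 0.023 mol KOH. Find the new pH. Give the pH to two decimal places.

After neutralization: n(ClC6H4COOH) = 0.114 mol, n(ClC6H4COO-) = 0.352 mol.
pKa = −log(1.1 × 10^-3) = 2.959
pH = pKa + log([A⁻]/[HA]) = 2.959 + log(0.352/0.114) = 2.959 +0.490

pH = 3.45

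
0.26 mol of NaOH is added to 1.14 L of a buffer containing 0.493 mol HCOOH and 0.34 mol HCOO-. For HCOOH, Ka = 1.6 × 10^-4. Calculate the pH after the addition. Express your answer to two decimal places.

OH- converts HCOOH to HCOO-: HCOOH → 0.233 mol, HCOO- → 0.6 mol.
pKa = −log(1.6 × 10^-4) = 3.796
pH = pKa + log(n_HCOO-/n_HCOOH) = 3.796 + log(0.6/0.233) = 3.796 + (+0.411)

pH = 4.21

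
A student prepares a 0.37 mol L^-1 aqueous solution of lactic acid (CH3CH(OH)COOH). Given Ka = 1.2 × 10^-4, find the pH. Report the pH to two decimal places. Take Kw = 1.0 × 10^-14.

pH = 2.18

CH3CH(OH)COOH ⇌ CH3CH(OH)COO- + H+
Ka = [H+]²/(0.37 − [H+]) = 1.2 × 10^-4
Since Ka ≪ C₀, [H+] ≈ √(Ka·C₀) = 6.66 × 10^-3 M.
Check: 1.8% ionized — well under 5%, approximation valid.
pH = −log(6.66 × 10^-3) = 2.18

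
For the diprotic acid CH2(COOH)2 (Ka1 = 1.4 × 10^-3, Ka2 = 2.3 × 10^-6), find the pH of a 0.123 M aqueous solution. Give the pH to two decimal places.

Ka1 ≫ Ka2, so treat the first dissociation as the only significant source of H+.
Ka1 = x²/(0.123 − x) = 1.4 × 10^-3
Solving the quadratic: x = (−Ka1 + √(Ka1² + 4·Ka1·C₀))/2 = 1.24 × 10^-2 M
pH = −log(1.24 × 10^-2) = 1.91

pH = 1.91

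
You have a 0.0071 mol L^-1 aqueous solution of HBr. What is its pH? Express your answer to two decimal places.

pH = 2.15

HBr is a strong acid and dissociates completely, so [H+] = 0.0071 M.
pH = -log(0.0071) = 2.15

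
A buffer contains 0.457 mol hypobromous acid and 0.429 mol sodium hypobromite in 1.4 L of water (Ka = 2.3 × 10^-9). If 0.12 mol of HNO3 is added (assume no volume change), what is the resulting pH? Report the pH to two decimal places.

After neutralization: n(HOBr) = 0.577 mol, n(OBr-) = 0.309 mol.
pKa = −log(2.3 × 10^-9) = 8.638
Henderson–Hasselbalch with mole ratio 0.309/0.577: pH = 8.638 + (-0.271)

pH = 8.37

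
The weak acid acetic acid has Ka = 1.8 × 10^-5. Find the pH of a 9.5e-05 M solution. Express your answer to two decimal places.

pH = 4.48

CH3COOH ⇌ CH3COO- + H+
From the ICE table, Ka = [H+]²/(9.5e-05 − [H+]) = 1.8 × 10^-5.
Here C₀/Ka ≈ 5.28, so the small-[H+] approximation fails. Use the quadratic:
[H+] = [−1.8e-05 + √(1.8e-05² + 6.84e-09)]/2 = 3.33 × 10^-5 M
pH = −log(3.33 × 10^-5) = 4.48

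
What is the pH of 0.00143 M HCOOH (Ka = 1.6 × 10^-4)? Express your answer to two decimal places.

pH = 3.39

HCOOH ⇌ HCOO- + H+
Let x = [H+] at equilibrium. Ka = x²/(0.00143 − x).
x is not negligible relative to C₀; solve x² + 0.00016·x − 2.29e-07 = 0.
x = [−0.00016 + √(0.00016² + 9.15e-07)]/2 = 4.05 × 10^-4 M
pH = −log(4.05 × 10^-4) = 3.39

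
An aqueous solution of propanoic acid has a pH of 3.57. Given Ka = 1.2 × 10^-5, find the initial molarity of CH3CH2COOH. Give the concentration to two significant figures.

C₀ = 6.3 × 10^-3 M

[H+] = 10^(-3.57) = 2.69 × 10^-4 M = x
Ka = x²/(C₀ − x) ⇒ C₀ = x + x²/Ka
C₀ = 2.69 × 10^-4 + (2.69 × 10^-4)²/(1.2 × 10^-5) = 6.30 × 10^-3 M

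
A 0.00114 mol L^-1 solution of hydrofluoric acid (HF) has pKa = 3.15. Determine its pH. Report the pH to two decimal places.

pH = 3.21

HF ⇌ F- + H+
Ka = 10^(−3.15) = 7.08 × 10^-4
Ka = x²/(0.00114 − x) = 7.08 × 10^-4
Here C₀/Ka ≈ 1.61, so the small-x approximation fails. Use the quadratic:
x = [−0.000708 + √(0.000708² + 3.23e-06)]/2 = 6.12 × 10^-4 M
pH = −log[H+] = −log(6.12 × 10^-4) = 3.21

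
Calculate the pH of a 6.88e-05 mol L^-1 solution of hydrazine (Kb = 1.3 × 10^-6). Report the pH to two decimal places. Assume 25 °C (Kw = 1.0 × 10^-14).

pH = 8.95

N2H4 + H2O ⇌ N2H5+ + OH-
From the ICE table, Kb = x²/(6.88e-05 − x) = 1.3 × 10^-6.
Here C₀/Kb ≈ 52.9, so the small-x approximation fails. Use the quadratic:
x = [−1.3e-06 + √(1.3e-06² + 3.58e-10)]/2 = 8.83 × 10^-6 M
pOH = −log(8.83 × 10^-6) = 5.05; pH = 14.00 − 5.05 = 8.95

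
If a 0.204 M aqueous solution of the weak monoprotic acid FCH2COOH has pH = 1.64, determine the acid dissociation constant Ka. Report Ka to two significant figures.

[H+] = 10^(-1.64) = 2.29 × 10^-2 M
At equilibrium [HA] = 0.204 − 2.29 × 10^-2 = 1.81 × 10^-1 M
Ka = [H+][A-]/[HA] = (2.29 × 10^-2)² / 1.81 × 10^-1 = 2.9 × 10^-3

Ka = 2.9 × 10^-3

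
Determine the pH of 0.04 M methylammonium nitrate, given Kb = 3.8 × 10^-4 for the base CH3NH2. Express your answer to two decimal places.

CH3NH3+ is the conjugate acid of the weak base CH3NH2.
Ka = Kw/Kb = 1.0×10^-14 / 3.8 × 10^-4 = 2.63 × 10^-11
Ka = x²/(0.04 − x) = 2.63 × 10^-11
Neglecting x in the denominator: x = √(2.63 × 10^-11 × 0.04) = 1.03 × 10^-6 M
pH = −log(1.03 × 10^-6) = 5.99

pH = 5.99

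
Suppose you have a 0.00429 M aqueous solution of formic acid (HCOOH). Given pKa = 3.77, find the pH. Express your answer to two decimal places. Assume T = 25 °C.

pH = 3.11

HCOOH ⇌ HCOO- + H+
Ka = 10^(−3.77) = 1.70 × 10^-4
Let x = [H+] at equilibrium. Ka = x²/(0.00429 − x).
x is not negligible relative to C₀; solve x² + 0.00017·x − 7.29e-07 = 0.
x = [−0.00017 + √(0.00017² + 2.92e-06)]/2 = 7.73 × 10^-4 M
pH = −log(7.73 × 10^-4) = 3.11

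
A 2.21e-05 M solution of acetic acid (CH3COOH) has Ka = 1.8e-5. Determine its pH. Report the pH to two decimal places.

CH3COOH ⇌ CH3COO- + H+
From the ICE table, Ka = [H+]²/(2.21e-05 − [H+]) = 1.8 × 10^-5.
[H+] is not negligible relative to C₀; solve [H+]² + 1.8e-05·[H+] − 3.98e-10 = 0.
[H+] = [−1.8e-05 + √(1.8e-05² + 1.59e-09)]/2 = 1.29 × 10^-5 M
pH = −log[H+] = −log(1.29 × 10^-5) = 4.89

pH = 4.89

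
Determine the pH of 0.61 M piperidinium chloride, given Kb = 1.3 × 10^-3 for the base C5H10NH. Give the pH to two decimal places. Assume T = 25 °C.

pH = 5.66

C5H10NH2+ is the conjugate acid of the weak base C5H10NH.
Ka = Kw/Kb = 1.0×10^-14 / 1.3 × 10^-3 = 7.69 × 10^-12
From the ICE table, Ka = x²/(0.61 − x) = 7.69 × 10^-12.
Since Ka ≪ C₀, x ≈ √(Ka·C₀) = 2.17 × 10^-6 M.
(x/C₀ = 0.00036% < 5%, so the approximation holds.)
pH = −log[H+] = −log(2.17 × 10^-6) = 5.66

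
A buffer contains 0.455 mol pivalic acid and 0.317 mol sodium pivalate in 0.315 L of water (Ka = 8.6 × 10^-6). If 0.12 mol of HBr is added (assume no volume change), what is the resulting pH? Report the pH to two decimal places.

After neutralization: n((CH3)3CCOOH) = 0.575 mol, n((CH3)3CCOO-) = 0.197 mol.
pKa = −log(8.6 × 10^-6) = 5.066
pH = pKa + log(n_(CH3)3CCOO-/n_(CH3)3CCOOH) = 5.066 + log(0.197/0.575) = 5.066 + (-0.465)

pH = 4.60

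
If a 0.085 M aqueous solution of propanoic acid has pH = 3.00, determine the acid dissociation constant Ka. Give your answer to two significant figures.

[H+] = 10^(-3.00) = 1.00 × 10^-3 M
At equilibrium [HA] = 0.085 − 1.00 × 10^-3 = 8.40 × 10^-2 M
Ka = [H+][A-]/[HA] = (1.00 × 10^-3)² / 8.40 × 10^-2 = 1.2 × 10^-5

Ka = 1.2 × 10^-5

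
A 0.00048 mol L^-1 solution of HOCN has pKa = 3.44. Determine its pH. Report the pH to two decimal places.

HOCN ⇌ OCN- + H+
Ka = 10^(−3.44) = 3.63 × 10^-4
From the ICE table, Ka = [H+]²/(0.00048 − [H+]) = 3.63 × 10^-4.
[H+] is not negligible relative to C₀; solve [H+]² + 0.000363·[H+] − 1.74e-07 = 0.
[H+] = (−Ka + √(Ka² + 4·Ka·C₀))/2 = 2.74 × 10^-4 M
pH = −log(2.74 × 10^-4) = 3.56

pH = 3.56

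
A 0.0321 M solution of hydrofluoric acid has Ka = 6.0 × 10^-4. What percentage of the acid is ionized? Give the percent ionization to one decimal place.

HF ⇌ F- + H+; let x = [H+] at equilibrium.
Solve x² + 0.0006x − 1.93e-05 = 0 → x = 4.10 × 10^-3 M
Fraction ionized = 4.10 × 10^-3 / 0.0321 = 0.1277 → 12.8%

12.8%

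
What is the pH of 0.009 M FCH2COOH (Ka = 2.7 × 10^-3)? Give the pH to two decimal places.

FCH2COOH ⇌ FCH2COO- + H+
From the ICE table, Ka = [H+]²/(0.009 − [H+]) = 2.7 × 10^-3.
Here C₀/Ka ≈ 3.33, so the small-[H+] approximation fails. Use the quadratic:
[H+] = (−Ka + √(Ka² + 4·Ka·C₀))/2 = 3.76 × 10^-3 M
pH = −log(3.76 × 10^-3) = 2.42

pH = 2.42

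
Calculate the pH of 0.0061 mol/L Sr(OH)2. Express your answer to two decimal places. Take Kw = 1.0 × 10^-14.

pH = 12.09

Sr(OH)2 is a strong base (each formula unit releases 2 OH-); [OH-] = 0.0122 M.
pOH = -log(0.0122) = 1.91
pH = 14.00 - 1.91 = 12.09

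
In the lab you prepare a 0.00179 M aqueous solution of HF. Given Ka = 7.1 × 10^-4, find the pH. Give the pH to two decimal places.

HF ⇌ F- + H+
From the ICE table, Ka = [H+]²/(0.00179 − [H+]) = 7.1 × 10^-4.
Here C₀/Ka ≈ 2.52, so the small-[H+] approximation fails. Use the quadratic:
[H+] = (−Ka + √(Ka² + 4·Ka·C₀))/2 = 8.27 × 10^-4 M
pH = −log(8.27 × 10^-4) = 3.08

pH = 3.08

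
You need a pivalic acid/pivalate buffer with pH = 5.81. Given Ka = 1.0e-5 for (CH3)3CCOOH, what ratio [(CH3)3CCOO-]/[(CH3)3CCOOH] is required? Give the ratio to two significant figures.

ratio = 6.5

pKa = -log(1.0 × 10^-5) = 5.000
pH = pKa + log(r) ⇒ log(r) = 5.81 − 5.000 = +0.810
r = [(CH3)3CCOO-]/[(CH3)3CCOOH] = 10^(+0.810) = 6.46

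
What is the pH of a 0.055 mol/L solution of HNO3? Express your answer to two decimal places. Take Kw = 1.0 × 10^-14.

pH = 1.26

HNO3 is a strong acid and dissociates completely, so [H+] = 0.055 M.
pH = -log(0.055) = 1.26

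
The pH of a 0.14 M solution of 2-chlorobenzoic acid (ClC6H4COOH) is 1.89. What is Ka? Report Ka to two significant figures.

[H+] = 10^(-1.89) = 1.29 × 10^-2 M
At equilibrium [HA] = 0.14 − 1.29 × 10^-2 = 1.27 × 10^-1 M
Ka = [H+][A-]/[HA] = (1.29 × 10^-2)² / 1.27 × 10^-1 = 1.3 × 10^-3

Ka = 1.3 × 10^-3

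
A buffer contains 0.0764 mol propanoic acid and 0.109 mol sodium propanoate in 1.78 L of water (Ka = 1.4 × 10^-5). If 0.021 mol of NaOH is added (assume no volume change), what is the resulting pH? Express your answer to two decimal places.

After neutralization: n(CH3CH2COOH) = 0.0554 mol, n(CH3CH2COO-) = 0.13 mol.
pKa = −log(1.4 × 10^-5) = 4.854
Henderson–Hasselbalch with mole ratio 0.13/0.0554: pH = 4.854 + (+0.370)

pH = 5.22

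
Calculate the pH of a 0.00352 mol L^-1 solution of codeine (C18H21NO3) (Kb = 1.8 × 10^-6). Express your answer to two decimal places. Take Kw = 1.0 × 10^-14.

pH = 9.90

C18H21NO3 + H2O ⇌ C18H22NO3+ + OH-
Kb = [OH-]²/(0.00352 − [OH-]) = 1.8 × 10^-6
Since Kb ≪ C₀, [OH-] ≈ √(Kb·C₀) = 7.96 × 10^-5 M.
pOH = −log(7.96 × 10^-5) = 4.10; pH = 14.00 − 4.10 = 9.90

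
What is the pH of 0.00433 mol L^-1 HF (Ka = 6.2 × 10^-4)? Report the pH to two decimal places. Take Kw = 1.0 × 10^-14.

pH = 2.87

HF ⇌ F- + H+
Let x = [H+] at equilibrium. Ka = x²/(0.00433 − x).
The 5% rule fails; solving x² + Ka·x − Ka·C₀ = 0 exactly:
x = (−Ka + √(Ka² + 4·Ka·C₀))/2 = 1.36 × 10^-3 M
pH = −log[H+] = −log(1.36 × 10^-3) = 2.87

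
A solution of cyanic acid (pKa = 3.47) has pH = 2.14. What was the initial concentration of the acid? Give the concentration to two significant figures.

[H+] = 10^(-2.14) = 7.24 × 10^-3 M = x
Ka = 10^(−3.47) = 3.39 × 10^-4
Ka = x²/(C₀ − x) ⇒ C₀ = x + x²/Ka
C₀ = 7.24 × 10^-3 + (7.24 × 10^-3)²/(3.39 × 10^-4) = 1.62 × 10^-1 M

C₀ = 1.6 × 10^-1 M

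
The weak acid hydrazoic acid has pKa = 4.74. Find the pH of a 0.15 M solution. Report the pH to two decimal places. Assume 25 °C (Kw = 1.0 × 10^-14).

HN3 ⇌ N3- + H+
Ka = 10^(−4.74) = 1.82 × 10^-5
Let x = [H+] at equilibrium. Ka = x²/(0.15 − x).
Since Ka ≪ C₀, x ≈ √(Ka·C₀) = 1.65 × 10^-3 M.
pH = −log[H+] = −log(1.65 × 10^-3) = 2.78

pH = 2.78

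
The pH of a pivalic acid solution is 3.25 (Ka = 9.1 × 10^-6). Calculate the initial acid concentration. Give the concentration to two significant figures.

[H+] = 10^(-3.25) = 5.62 × 10^-4 M = x
Ka = x²/(C₀ − x) ⇒ C₀ = x + x²/Ka
C₀ = 5.62 × 10^-4 + (5.62 × 10^-4)²/(9.1 × 10^-6) = 3.53 × 10^-2 M

C₀ = 3.5 × 10^-2 M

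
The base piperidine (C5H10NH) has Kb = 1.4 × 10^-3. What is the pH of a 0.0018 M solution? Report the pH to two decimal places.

C5H10NH + H2O ⇌ C5H10NH2+ + OH-
From the ICE table, Kb = x²/(0.0018 − x) = 1.4 × 10^-3.
Here C₀/Kb ≈ 1.29, so the small-x approximation fails. Use the quadratic:
x = [−0.0014 + √(0.0014² + 1.01e-05)]/2 = 1.03 × 10^-3 M
pOH = −log(1.03 × 10^-3) = 2.99; pH = 14.00 − 2.99 = 11.01

pH = 11.01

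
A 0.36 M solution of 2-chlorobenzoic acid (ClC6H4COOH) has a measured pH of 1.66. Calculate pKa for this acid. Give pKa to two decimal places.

pKa = 2.85

[H+] = 10^(-1.66) = 2.19 × 10^-2 M
At equilibrium [HA] = 0.36 − 2.19 × 10^-2 = 3.38 × 10^-1 M
Ka = [H+][A-]/[HA] = (2.19 × 10^-2)² / 3.38 × 10^-1 = 1.42 × 10^-3
pKa = -log(1.42 × 10^-3) = 2.85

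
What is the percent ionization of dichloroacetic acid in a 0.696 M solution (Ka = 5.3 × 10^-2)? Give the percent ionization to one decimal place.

24.0%

Cl2CHCOOH ⇌ Cl2CHCOO- + H+; let x = [H+] at equilibrium.
Ka = x²/(C₀ − x); solving the quadratic gives x = 1.67 × 10^-1 M.
Fraction ionized = 1.67 × 10^-1 / 0.696 = 0.2399 → 24.0%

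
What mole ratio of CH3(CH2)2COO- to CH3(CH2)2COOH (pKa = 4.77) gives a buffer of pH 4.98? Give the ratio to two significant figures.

ratio = 1.6

pH = pKa + log(r) ⇒ log(r) = 4.98 − 4.77 = +0.21
r = [CH3(CH2)2COO-]/[CH3(CH2)2COOH] = 10^(+0.21) = 1.62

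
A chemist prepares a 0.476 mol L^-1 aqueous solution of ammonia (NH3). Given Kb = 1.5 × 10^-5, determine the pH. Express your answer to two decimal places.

pH = 11.43

NH3 + H2O ⇌ NH4+ + OH-
Kb = [OH-]²/(0.476 − [OH-]) = 1.5 × 10^-5
Assume [OH-] ≪ 0.476: [OH-] ≈ √(1.5 × 10^-5 × 0.476) = 2.67 × 10^-3 M
([OH-]/C₀ = 0.56% < 5%, so the approximation holds.)
pOH = 2.57, so pH = 14.00 − pOH = 11.43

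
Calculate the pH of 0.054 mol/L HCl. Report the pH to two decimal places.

HCl is a strong acid and dissociates completely, so [H+] = 0.054 M.
pH = -log(0.054) = 1.27

pH = 1.27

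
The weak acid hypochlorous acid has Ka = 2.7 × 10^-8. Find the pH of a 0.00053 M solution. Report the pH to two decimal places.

pH = 5.42

HOCl ⇌ OCl- + H+
Ka = x²/(0.00053 − x) = 2.7 × 10^-8
Neglecting x in the denominator: x = √(2.7 × 10^-8 × 0.00053) = 3.78 × 10^-6 M
Check: 0.71% ionized — well under 5%, approximation valid.
pH = −log(3.78 × 10^-6) = 5.42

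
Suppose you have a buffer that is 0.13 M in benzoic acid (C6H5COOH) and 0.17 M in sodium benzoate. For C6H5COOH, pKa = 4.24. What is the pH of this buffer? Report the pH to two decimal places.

Henderson–Hasselbalch: pH = pKa + log([C6H5COO-]/[C6H5COOH]) = 4.24 + log(0.17/0.13)
pH = 4.24 + (+0.117) = 4.36

pH = 4.36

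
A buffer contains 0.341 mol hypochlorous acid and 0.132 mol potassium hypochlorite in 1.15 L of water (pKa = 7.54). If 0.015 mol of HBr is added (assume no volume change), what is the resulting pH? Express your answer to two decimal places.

pH = 7.06

After neutralization: n(HOCl) = 0.356 mol, n(OCl-) = 0.117 mol.
pH = pKa + log(n_OCl-/n_HOCl) = 7.54 + log(0.117/0.356) = 7.54 + (-0.483)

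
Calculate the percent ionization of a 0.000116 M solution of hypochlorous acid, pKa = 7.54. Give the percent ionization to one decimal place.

HOCl ⇌ OCl- + H+; let x = [H+] at equilibrium.
Ka = 10^(−7.54) = 2.88 × 10^-8
x ≈ √(Ka·C₀) = √(2.88 × 10^-8 × 0.000116) = 1.83 × 10^-6 M
% ionization = x/C₀ × 100% = 1.83 × 10^-6/0.000116 × 100% = 1.6%

1.6%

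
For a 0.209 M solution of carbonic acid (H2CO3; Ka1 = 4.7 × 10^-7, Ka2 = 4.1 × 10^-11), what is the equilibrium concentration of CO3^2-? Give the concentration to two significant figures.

First ionization gives [H+] ≈ [HCO3-] = 3.13 × 10^-4 M.
Second step: Ka2 = [H+][CO3^2-]/[HCO3-] ≈ [CO3^2-] (since [H+] ≈ [HCO3-]).
So [CO3^2-] ≈ Ka2.

4.1 × 10^-11 M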